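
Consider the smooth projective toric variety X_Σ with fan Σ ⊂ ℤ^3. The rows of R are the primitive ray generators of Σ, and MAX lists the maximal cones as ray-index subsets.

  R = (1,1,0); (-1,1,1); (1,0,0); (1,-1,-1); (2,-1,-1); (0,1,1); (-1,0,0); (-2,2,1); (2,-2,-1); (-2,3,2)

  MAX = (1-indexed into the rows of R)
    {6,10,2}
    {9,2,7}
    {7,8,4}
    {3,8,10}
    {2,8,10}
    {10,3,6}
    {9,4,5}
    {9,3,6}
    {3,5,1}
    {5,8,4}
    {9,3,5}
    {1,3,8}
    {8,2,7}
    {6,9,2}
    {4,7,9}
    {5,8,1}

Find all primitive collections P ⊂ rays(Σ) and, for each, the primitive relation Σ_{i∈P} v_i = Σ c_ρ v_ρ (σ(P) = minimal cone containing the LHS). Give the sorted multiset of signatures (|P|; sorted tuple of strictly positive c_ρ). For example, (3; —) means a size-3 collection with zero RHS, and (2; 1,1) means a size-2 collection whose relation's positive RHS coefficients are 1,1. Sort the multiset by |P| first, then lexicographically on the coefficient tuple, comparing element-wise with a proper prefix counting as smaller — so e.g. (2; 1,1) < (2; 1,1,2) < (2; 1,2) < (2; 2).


22 minimal non-faces of Δ(Σ) (on 10 rays):

  • {2,4}:  v_{2} + v_{4} = 0  ⟹  sig = (2; —)
  • {3,7}:  v_{3} + v_{7} = 0  ⟹  sig = (2; —)
  • {8,9}:  v_{8} + v_{9} = 0  ⟹  sig = (2; —)
  • {2,3}:  v_{2} + v_{3} = v_{6}  ⟹  sig = (2; 1)
  • {2,5}:  v_{2} + v_{5} = v_{3}  ⟹  sig = (2; 1)
  • {3,4}:  v_{3} + v_{4} = v_{5}  ⟹  sig = (2; 1)
  • {4,6}:  v_{4} + v_{6} = v_{3}  ⟹  sig = (2; 1)
  • {5,7}:  v_{5} + v_{7} = v_{4}  ⟹  sig = (2; 1)
  • {6,7}:  v_{6} + v_{7} = v_{2}  ⟹  sig = (2; 1)
  • {6,8}:  v_{6} + v_{8} = v_{10}  ⟹  sig = (2; 1)
  • {9,10}:  v_{9} + v_{10} = v_{6}  ⟹  sig = (2; 1)
  • {1,7}:  v_{1} + v_{7} = v_{5} + v_{8}  ⟹  sig = (2; 1,1)
  • {1,9}:  v_{1} + v_{9} = v_{3} + v_{5}  ⟹  sig = (2; 1,1)
  • {4,10}:  v_{4} + v_{10} = v_{3} + v_{8}  ⟹  sig = (2; 1,1)
  • {7,10}:  v_{7} + v_{10} = v_{2} + v_{8}  ⟹  sig = (2; 1,1)
  • {1,2}:  v_{1} + v_{2} = 2·v_{3} + v_{8}  ⟹  sig = (2; 1,2)
  • {1,4}:  v_{1} + v_{4} = 2·v_{5} + v_{8}  ⟹  sig = (2; 1,2)
  • {5,10}:  v_{5} + v_{10} = 2·v_{3} + v_{8}  ⟹  sig = (2; 1,2)
  • {1,6}:  v_{1} + v_{6} = 3·v_{3} + v_{8}  ⟹  sig = (2; 1,3)
  • {5,6}:  v_{5} + v_{6} = 2·v_{3}  ⟹  sig = (2; 2)
  • {1,10}:  v_{1} + v_{10} = 3·v_{3} + 2·v_{8}  ⟹  sig = (2; 2,3)
  • {3,5,8}:  v_{3} + v_{5} + v_{8} = v_{1}  ⟹  sig = (3; 1)

so the primitive-relation signature multiset is
{ (2; —) ×3,  (2; 1) ×8,  (2; 1,1) ×4,  (2; 1,2) ×3,  (2; 1,3),  (2; 2),  (2; 2,3),  (3; 1) }


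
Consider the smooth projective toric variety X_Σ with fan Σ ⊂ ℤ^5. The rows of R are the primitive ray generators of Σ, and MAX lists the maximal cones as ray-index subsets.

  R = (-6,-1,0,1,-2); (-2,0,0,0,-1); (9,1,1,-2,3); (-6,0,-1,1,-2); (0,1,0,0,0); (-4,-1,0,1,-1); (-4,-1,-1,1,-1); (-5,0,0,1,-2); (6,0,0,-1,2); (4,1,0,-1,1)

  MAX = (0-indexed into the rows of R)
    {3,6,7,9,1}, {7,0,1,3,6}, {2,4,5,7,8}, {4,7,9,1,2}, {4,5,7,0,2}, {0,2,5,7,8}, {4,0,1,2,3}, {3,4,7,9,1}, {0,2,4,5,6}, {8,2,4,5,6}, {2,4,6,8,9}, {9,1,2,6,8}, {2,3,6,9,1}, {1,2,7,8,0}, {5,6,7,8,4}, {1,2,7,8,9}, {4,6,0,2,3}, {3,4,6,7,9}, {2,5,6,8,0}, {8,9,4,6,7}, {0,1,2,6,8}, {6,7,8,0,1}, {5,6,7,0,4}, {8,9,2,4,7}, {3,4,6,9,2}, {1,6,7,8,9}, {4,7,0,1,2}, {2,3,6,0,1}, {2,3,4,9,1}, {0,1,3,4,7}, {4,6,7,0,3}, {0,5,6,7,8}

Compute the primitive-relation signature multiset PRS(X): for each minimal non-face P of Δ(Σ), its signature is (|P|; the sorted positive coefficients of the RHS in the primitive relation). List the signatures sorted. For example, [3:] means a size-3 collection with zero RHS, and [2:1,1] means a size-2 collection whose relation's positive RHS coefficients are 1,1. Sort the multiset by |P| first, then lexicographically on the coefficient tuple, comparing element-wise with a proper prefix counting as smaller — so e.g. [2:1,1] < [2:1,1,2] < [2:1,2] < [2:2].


Minimal non-faces — 10 found among 10 rays, 32 max cones:

  P = {5,9}:  v_{5} + v_{9} = 0 ; sig = [2:]
  P = {0,9}:  v_{0} + v_{9} = v_{1} ; sig = [2:1]
  P = {1,5}:  v_{1} + v_{5} = v_{0} ; sig = [2:1]
  P = {3,8}:  v_{3} + v_{8} = v_{6} + v_{9} ; sig = [2:1,1]
  P = {3,5}:  v_{3} + v_{5} = v_{0} + v_{4} + v_{6} ; sig = [2:1,1,1]
  P = {0,4,8}:  v_{0} + v_{4} + v_{8} = 0 ; sig = [3:]
  P = {2,6,7}:  v_{2} + v_{6} + v_{7} = 0 ; sig = [3:]
  P = {1,4,6}:  v_{1} + v_{4} + v_{6} = v_{3} ; sig = [3:1]
  P = {1,4,8}:  v_{1} + v_{4} + v_{8} = v_{9} ; sig = [3:1]
  P = {2,3,7}:  v_{2} + v_{3} + v_{7} = v_{1} + v_{4} ; sig = [3:1,1]

Signatures (|P|; sorted positive RHS coefficients), sorted:
    [2:]
    [2:1]
    [2:1]
    [2:1,1]
    [2:1,1,1]
    [3:]
    [3:]
    [3:1]
    [3:1]
    [3:1,1]


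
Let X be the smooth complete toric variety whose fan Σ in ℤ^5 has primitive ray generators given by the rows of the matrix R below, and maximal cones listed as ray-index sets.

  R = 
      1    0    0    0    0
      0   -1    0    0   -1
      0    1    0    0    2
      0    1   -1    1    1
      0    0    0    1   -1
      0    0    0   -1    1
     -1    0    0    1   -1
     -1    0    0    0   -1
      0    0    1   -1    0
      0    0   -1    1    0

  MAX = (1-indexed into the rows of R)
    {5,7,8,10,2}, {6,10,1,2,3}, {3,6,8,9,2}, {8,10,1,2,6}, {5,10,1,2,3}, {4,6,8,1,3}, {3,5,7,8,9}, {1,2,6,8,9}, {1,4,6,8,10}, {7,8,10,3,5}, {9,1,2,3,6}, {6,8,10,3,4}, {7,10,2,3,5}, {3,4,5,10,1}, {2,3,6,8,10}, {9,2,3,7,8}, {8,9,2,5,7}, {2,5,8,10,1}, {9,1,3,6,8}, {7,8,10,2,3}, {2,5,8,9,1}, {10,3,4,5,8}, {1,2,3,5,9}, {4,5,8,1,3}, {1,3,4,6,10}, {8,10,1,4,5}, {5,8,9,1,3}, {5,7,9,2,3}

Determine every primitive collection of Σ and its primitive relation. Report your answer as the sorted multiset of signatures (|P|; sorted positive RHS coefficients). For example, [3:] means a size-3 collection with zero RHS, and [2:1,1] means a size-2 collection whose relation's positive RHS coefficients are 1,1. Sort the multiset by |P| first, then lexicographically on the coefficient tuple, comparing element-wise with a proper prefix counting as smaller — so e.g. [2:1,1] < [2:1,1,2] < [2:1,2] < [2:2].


Primitive collections (10):

  P = {5,6}:  v_{5} + v_{6} = 0  ⟹  sig = [2:]
  P = {9,10}:  v_{9} + v_{10} = 0  ⟹  sig = [2:]
  P = {1,7}:  v_{1} + v_{7} = v_{5}  ⟹  sig = [2:1]
  P = {2,4}:  v_{2} + v_{4} = v_{10}  ⟹  sig = [2:1]
  P = {4,9}:  v_{4} + v_{9} = v_{1} + v_{3} + v_{8}  ⟹  sig = [2:1,1,1]
  P = {6,7}:  v_{6} + v_{7} = v_{2} + v_{3} + v_{8}  ⟹  sig = [2:1,1,1]
  P = {4,7}:  v_{4} + v_{7} = v_{3} + v_{5} + v_{8} + v_{10}  ⟹  sig = [2:1,1,1,1]
  P = {1,2,3,8}:  v_{1} + v_{2} + v_{3} + v_{8} = 0  ⟹  sig = [4:]
  P = {1,3,8,10}:  v_{1} + v_{3} + v_{8} + v_{10} = v_{4}  ⟹  sig = [4:1]
  P = {2,3,5,8}:  v_{2} + v_{3} + v_{5} + v_{8} = v_{7}  ⟹  sig = [4:1]

Sorted signature multiset PRS(X):
{ [2:] ×2,  [2:1] ×2,  [2:1,1,1] ×2,  [2:1,1,1,1],  [4:],  [4:1] ×2 }


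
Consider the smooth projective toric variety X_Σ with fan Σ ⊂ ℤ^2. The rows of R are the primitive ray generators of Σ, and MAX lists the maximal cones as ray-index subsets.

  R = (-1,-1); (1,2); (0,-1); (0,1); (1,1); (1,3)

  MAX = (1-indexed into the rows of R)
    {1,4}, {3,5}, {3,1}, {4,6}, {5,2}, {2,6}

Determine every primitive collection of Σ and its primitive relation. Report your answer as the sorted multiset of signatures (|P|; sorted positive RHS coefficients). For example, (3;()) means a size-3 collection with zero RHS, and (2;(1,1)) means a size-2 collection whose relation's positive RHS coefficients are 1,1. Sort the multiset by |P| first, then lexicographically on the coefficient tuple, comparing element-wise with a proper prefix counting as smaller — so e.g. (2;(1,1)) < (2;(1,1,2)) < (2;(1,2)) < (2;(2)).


The 9 primitive collections of Σ (r=6, n=2):

  P={1,5}:  v_{1} + v_{5} = 0 ; sig = (2;())
  P={3,4}:  v_{3} + v_{4} = 0 ; sig = (2;())
  P={1,2}:  v_{1} + v_{2} = v_{4} ; sig = (2;(1))
  P={2,3}:  v_{2} + v_{3} = v_{5} ; sig = (2;(1))
  P={2,4}:  v_{2} + v_{4} = v_{6} ; sig = (2;(1))
  P={3,6}:  v_{3} + v_{6} = v_{2} ; sig = (2;(1))
  P={4,5}:  v_{4} + v_{5} = v_{2} ; sig = (2;(1))
  P={1,6}:  v_{1} + v_{6} = 2·v_{4} ; sig = (2;(2))
  P={5,6}:  v_{5} + v_{6} = 2·v_{2} ; sig = (2;(2))

so the primitive-relation signature multiset is
{ (2;()) ×2,  (2;(1)) ×5,  (2;(2)) ×2 }


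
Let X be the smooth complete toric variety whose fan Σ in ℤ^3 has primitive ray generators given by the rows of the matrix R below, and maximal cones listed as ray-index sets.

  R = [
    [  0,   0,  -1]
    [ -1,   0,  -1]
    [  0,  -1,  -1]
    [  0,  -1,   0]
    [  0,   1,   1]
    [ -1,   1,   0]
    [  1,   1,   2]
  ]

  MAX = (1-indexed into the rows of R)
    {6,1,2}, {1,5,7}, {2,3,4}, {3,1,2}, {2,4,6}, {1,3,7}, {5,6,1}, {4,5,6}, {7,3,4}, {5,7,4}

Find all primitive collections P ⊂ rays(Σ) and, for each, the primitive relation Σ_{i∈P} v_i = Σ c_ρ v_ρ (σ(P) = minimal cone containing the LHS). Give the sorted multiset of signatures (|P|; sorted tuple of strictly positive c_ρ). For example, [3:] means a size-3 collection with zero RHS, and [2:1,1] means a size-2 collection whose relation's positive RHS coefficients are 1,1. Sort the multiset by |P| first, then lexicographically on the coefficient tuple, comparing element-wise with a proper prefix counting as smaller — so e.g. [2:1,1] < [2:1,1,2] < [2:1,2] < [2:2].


Primitive collections (6):

  • {3,5}:  v_{3} + v_{5} = 0  ⇒ sig = [2:]
  • {1,4}:  v_{1} + v_{4} = v_{3}  ⇒ sig = [2:1]
  • {2,5}:  v_{2} + v_{5} = v_{6}  ⇒ sig = [2:1]
  • {2,7}:  v_{2} + v_{7} = v_{5}  ⇒ sig = [2:1]
  • {3,6}:  v_{3} + v_{6} = v_{2}  ⇒ sig = [2:1]
  • {6,7}:  v_{6} + v_{7} = 2·v_{5}  ⇒ sig = [2:2]

so the primitive-relation signature multiset is
    |P|=2: 6 collections, coeffs (), (1), (1), (1), (1), (2)


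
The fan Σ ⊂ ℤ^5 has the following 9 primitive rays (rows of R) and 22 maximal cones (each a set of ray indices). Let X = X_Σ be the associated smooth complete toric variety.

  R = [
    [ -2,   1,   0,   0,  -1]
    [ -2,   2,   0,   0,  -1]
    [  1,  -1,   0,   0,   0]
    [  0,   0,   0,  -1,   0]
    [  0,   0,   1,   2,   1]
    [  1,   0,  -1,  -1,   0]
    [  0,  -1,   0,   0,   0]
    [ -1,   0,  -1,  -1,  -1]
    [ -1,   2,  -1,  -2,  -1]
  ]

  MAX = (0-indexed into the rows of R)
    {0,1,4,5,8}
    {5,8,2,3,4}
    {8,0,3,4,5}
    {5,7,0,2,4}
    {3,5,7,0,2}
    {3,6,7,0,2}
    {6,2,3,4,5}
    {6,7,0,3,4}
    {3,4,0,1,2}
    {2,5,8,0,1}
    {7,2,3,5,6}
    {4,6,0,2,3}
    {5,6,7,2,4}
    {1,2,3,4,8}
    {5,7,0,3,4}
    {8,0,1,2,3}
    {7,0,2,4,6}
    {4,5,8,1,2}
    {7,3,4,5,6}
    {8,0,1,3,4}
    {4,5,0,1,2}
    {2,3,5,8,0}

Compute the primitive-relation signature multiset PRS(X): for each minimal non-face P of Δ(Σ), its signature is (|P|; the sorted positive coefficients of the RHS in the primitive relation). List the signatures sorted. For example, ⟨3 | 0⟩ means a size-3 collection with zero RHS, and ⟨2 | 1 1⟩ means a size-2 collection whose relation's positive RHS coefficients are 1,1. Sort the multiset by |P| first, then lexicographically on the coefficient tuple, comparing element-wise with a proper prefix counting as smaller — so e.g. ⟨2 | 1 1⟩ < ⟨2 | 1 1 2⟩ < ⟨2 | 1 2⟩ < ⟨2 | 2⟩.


|primitive collections| = 9. Relations:

  P={1,6}:  v_{1} + v_{6} = v_{0}  ⟹  sig = ⟨2 | 1⟩
  P={6,8}:  v_{6} + v_{8} = v_{0} + v_{3} + v_{5}  ⟹  sig = ⟨2 | 1 1 1⟩
  P={1,7}:  v_{1} + v_{7} = 2·v_{0} + v_{5}  ⟹  sig = ⟨2 | 1 2⟩
  P={7,8}:  v_{7} + v_{8} = 2·v_{0} + v_{3} + 2·v_{5}  ⟹  sig = ⟨2 | 1 2 2⟩
  P={0,5,6}:  v_{0} + v_{5} + v_{6} = v_{7}  ⟹  sig = ⟨3 | 1⟩
  P={1,3,5}:  v_{1} + v_{3} + v_{5} = v_{8}  ⟹  sig = ⟨3 | 1⟩
  P={0,2,4,8}:  v_{0} + v_{2} + v_{4} + v_{8} = v_{1}  ⟹  sig = ⟨4 | 1⟩
  P={2,3,4,7}:  v_{2} + v_{3} + v_{4} + v_{7} = v_{6}  ⟹  sig = ⟨4 | 1⟩
  P={0,2,3,4,5}:  v_{0} + v_{2} + v_{3} + v_{4} + v_{5} = 0  ⟹  sig = ⟨5 | 0⟩

Sorted signature multiset PRS(X):
{ ⟨2 | 1⟩,  ⟨2 | 1 1 1⟩,  ⟨2 | 1 2⟩,  ⟨2 | 1 2 2⟩,  ⟨3 | 1⟩ ×2,  ⟨4 | 1⟩ ×2,  ⟨5 | 0⟩ }


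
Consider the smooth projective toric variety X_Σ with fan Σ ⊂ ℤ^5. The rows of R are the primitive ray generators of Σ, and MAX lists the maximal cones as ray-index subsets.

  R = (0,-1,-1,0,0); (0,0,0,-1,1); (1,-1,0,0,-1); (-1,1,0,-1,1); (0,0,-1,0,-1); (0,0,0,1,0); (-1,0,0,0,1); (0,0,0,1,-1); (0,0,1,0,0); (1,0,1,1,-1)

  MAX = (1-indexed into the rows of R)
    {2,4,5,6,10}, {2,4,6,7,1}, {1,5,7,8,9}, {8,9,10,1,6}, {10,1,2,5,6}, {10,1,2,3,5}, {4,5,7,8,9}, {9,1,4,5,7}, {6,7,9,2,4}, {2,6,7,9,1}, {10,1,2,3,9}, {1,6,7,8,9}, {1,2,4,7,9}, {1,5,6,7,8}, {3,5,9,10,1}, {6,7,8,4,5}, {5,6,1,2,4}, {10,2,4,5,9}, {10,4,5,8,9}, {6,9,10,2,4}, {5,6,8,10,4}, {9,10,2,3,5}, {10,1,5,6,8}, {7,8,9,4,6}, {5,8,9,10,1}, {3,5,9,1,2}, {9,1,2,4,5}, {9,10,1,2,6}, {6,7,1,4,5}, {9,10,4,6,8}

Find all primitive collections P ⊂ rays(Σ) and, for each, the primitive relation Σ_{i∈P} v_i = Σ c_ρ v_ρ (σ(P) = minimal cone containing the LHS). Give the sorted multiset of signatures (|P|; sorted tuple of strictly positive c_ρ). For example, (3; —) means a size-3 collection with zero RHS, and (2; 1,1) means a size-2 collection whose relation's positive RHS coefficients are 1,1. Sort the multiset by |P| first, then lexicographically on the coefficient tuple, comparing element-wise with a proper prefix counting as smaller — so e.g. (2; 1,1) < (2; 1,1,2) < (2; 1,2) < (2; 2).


Primitive collections (12):

  P = {2,8}:  v_{2} + v_{8} = 0 — sig = (2; —)
  P = {3,6}:  v_{3} + v_{6} = v_{1} + v_{10} — sig = (2; 1,1)
  P = {3,7}:  v_{3} + v_{7} = v_{1} + v_{9} — sig = (2; 1,1)
  P = {7,10}:  v_{7} + v_{10} = v_{6} + v_{9} — sig = (2; 1,1)
  P = {3,4}:  v_{3} + v_{4} = v_{2} + v_{5} + v_{9} — sig = (2; 1,1,1)
  P = {3,8}:  v_{3} + v_{8} = v_{1} + v_{5} + v_{9} + v_{10} — sig = (2; 1,1,1,1)
  P = {1,4,10}:  v_{1} + v_{4} + v_{10} = 0 — sig = (3; —)
  P = {5,6,9}:  v_{5} + v_{6} + v_{9} = v_{8} — sig = (3; 1)
  P = {1,4,8}:  v_{1} + v_{4} + v_{8} = v_{5} + v_{7} — sig = (3; 1,1)
  P = {2,5,7}:  v_{2} + v_{5} + v_{7} = v_{1} + v_{4} — sig = (3; 1,1)
  P = {1,4,6,9}:  v_{1} + v_{4} + v_{6} + v_{9} = v_{7} — sig = (4; 1)
  P = {1,2,5,9,10}:  v_{1} + v_{2} + v_{5} + v_{9} + v_{10} = v_{3} — sig = (5; 1)

Sorted signature multiset PRS(X):
{ (2; —),  (2; 1,1) ×3,  (2; 1,1,1),  (2; 1,1,1,1),  (3; —),  (3; 1),  (3; 1,1) ×2,  (4; 1),  (5; 1) }


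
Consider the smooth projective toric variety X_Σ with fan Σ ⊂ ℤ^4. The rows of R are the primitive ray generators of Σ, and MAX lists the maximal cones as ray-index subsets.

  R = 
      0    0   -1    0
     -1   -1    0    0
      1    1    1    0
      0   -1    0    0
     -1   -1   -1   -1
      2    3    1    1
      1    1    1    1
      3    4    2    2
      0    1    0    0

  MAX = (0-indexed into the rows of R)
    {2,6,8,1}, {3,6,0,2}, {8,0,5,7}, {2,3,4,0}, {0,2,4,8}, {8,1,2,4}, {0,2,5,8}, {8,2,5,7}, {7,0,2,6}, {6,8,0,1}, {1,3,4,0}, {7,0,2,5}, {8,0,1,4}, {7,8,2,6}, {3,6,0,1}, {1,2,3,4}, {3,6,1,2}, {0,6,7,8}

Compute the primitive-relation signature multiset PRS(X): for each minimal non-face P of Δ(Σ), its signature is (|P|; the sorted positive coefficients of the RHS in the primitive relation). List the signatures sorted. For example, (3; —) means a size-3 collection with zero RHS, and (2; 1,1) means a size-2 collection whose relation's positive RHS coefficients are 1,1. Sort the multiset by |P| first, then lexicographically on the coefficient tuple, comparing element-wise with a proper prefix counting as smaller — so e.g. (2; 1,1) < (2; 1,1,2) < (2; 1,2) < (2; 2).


The 12 primitive collections of Σ (r=9, n=4):

  {3,8}:  v_{3} + v_{8} = 0  ⇒ sig = (2; —)
  {4,6}:  v_{4} + v_{6} = 0  ⇒ sig = (2; —)
  {4,7}:  v_{4} + v_{7} = v_{5}  ⇒ sig = (2; 1)
  {5,6}:  v_{5} + v_{6} = v_{7}  ⇒ sig = (2; 1)
  {1,5}:  v_{1} + v_{5} = v_{6} + v_{8}  ⇒ sig = (2; 1,1)
  {3,5}:  v_{3} + v_{5} = v_{0} + v_{2} + v_{6}  ⇒ sig = (2; 1,1,1)
  {4,5}:  v_{4} + v_{5} = v_{0} + v_{2} + v_{8}  ⇒ sig = (2; 1,1,1)
  {3,7}:  v_{3} + v_{7} = v_{0} + v_{2} + 2·v_{6}  ⇒ sig = (2; 1,1,2)
  {1,7}:  v_{1} + v_{7} = 2·v_{6} + v_{8}  ⇒ sig = (2; 1,2)
  {0,1,2}:  v_{0} + v_{1} + v_{2} = 0  ⇒ sig = (3; —)
  {0,2,6,8}:  v_{0} + v_{2} + v_{6} + v_{8} = v_{5}  ⇒ sig = (4; 1)
  {0,2,7,8}:  v_{0} + v_{2} + v_{7} + v_{8} = 2·v_{5}  ⇒ sig = (4; 2)

Signatures (|P|; sorted positive RHS coefficients), sorted:
{ (2; —) ×2,  (2; 1) ×2,  (2; 1,1),  (2; 1,1,1) ×2,  (2; 1,1,2),  (2; 1,2),  (3; —),  (4; 1),  (4; 2) }


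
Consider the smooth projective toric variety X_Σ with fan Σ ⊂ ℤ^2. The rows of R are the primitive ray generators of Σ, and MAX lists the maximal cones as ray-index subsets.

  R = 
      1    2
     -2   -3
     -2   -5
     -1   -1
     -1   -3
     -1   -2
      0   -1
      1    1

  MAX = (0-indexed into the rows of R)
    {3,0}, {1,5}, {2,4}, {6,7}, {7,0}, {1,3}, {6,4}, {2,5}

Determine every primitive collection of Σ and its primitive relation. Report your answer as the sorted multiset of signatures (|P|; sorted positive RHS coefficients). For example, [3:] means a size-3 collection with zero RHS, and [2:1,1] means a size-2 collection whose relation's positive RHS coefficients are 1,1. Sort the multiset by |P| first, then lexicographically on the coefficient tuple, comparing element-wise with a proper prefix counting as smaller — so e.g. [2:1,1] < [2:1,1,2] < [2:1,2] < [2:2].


Σ has 20 primitive collections:

  P = {0,5}:  v_{0} + v_{5} = 0  →  sig = [2:]
  P = {3,7}:  v_{3} + v_{7} = 0  →  sig = [2:]
  P = {0,1}:  v_{0} + v_{1} = v_{3}  →  sig = [2:1]
  P = {0,2}:  v_{0} + v_{2} = v_{4}  →  sig = [2:1]
  P = {0,4}:  v_{0} + v_{4} = v_{6}  →  sig = [2:1]
  P = {0,6}:  v_{0} + v_{6} = v_{7}  →  sig = [2:1]
  P = {1,7}:  v_{1} + v_{7} = v_{5}  →  sig = [2:1]
  P = {3,5}:  v_{3} + v_{5} = v_{1}  →  sig = [2:1]
  P = {3,6}:  v_{3} + v_{6} = v_{5}  →  sig = [2:1]
  P = {4,5}:  v_{4} + v_{5} = v_{2}  →  sig = [2:1]
  P = {5,6}:  v_{5} + v_{6} = v_{4}  →  sig = [2:1]
  P = {5,7}:  v_{5} + v_{7} = v_{6}  →  sig = [2:1]
  P = {2,7}:  v_{2} + v_{7} = v_{4} + v_{6}  →  sig = [2:1,1]
  P = {1,6}:  v_{1} + v_{6} = 2·v_{5}  →  sig = [2:2]
  P = {2,6}:  v_{2} + v_{6} = 2·v_{4}  →  sig = [2:2]
  P = {3,4}:  v_{3} + v_{4} = 2·v_{5}  →  sig = [2:2]
  P = {4,7}:  v_{4} + v_{7} = 2·v_{6}  →  sig = [2:2]
  P = {1,4}:  v_{1} + v_{4} = 3·v_{5}  →  sig = [2:3]
  P = {2,3}:  v_{2} + v_{3} = 3·v_{5}  →  sig = [2:3]
  P = {1,2}:  v_{1} + v_{2} = 4·v_{5}  →  sig = [2:4]

so the primitive-relation signature multiset is
    [2:]
    [2:]
    [2:1]
    [2:1]
    [2:1]
    [2:1]
    [2:1]
    [2:1]
    [2:1]
    [2:1]
    [2:1]
    [2:1]
    [2:1,1]
    [2:2]
    [2:2]
    [2:2]
    [2:2]
    [2:3]
    [2:3]
    [2:4]


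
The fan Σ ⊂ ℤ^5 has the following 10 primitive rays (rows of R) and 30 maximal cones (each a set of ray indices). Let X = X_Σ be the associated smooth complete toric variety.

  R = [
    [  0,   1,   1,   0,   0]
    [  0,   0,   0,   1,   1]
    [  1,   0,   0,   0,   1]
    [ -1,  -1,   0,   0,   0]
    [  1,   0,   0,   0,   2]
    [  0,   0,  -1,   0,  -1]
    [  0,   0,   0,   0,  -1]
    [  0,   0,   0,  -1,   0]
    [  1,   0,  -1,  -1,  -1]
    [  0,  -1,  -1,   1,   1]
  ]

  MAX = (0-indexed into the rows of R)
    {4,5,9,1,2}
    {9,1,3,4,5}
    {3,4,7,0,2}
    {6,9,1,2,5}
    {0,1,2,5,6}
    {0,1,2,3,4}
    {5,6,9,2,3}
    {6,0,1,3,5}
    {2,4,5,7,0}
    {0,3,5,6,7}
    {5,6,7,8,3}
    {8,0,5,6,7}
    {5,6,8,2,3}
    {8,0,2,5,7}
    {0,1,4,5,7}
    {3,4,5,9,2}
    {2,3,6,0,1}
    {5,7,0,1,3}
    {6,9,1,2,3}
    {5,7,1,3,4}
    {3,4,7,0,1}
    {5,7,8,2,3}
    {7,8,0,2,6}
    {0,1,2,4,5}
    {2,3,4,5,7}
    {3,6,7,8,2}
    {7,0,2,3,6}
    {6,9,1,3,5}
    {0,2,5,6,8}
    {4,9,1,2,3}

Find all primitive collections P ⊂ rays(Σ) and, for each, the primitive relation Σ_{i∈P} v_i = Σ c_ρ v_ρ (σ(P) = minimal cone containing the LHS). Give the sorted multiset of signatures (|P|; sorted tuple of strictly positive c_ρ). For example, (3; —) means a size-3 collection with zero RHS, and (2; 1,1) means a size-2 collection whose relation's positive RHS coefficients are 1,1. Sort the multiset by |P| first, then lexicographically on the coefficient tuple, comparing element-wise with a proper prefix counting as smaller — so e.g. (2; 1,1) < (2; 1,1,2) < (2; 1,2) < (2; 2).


Minimal non-faces — 13 found among 10 rays, 30 max cones:

  • {0,9}:  v_{0} + v_{9} = v_{1}  ⇒ sig = (2; 1)
  • {4,6}:  v_{4} + v_{6} = v_{2}  ⇒ sig = (2; 1)
  • {1,8}:  v_{1} + v_{8} = v_{2} + v_{5}  ⇒ sig = (2; 1,1)
  • {7,9}:  v_{7} + v_{9} = v_{3} + v_{4} + v_{5}  ⇒ sig = (2; 1,1,1)
  • {4,8}:  v_{4} + v_{8} = 2·v_{2} + v_{5} + v_{7}  ⇒ sig = (2; 1,1,2)
  • {8,9}:  v_{8} + v_{9} = 2·v_{2} + v_{3} + 2·v_{5}  ⇒ sig = (2; 1,2,2)
  • {1,6,7}:  v_{1} + v_{6} + v_{7} = 0  ⇒ sig = (3; —)
  • {1,2,7}:  v_{1} + v_{2} + v_{7} = v_{4}  ⇒ sig = (3; 1)
  • {0,3,8}:  v_{0} + v_{3} + v_{8} = v_{6} + v_{7}  ⇒ sig = (3; 1,1)
  • {0,2,3,5}:  v_{0} + v_{2} + v_{3} + v_{5} = 0  ⇒ sig = (4; —)
  • {1,2,3,5}:  v_{1} + v_{2} + v_{3} + v_{5} = v_{9}  ⇒ sig = (4; 1)
  • {2,5,6,7}:  v_{2} + v_{5} + v_{6} + v_{7} = v_{8}  ⇒ sig = (4; 1)
  • {0,3,4,5}:  v_{0} + v_{3} + v_{4} + v_{5} = v_{1} + v_{7}  ⇒ sig = (4; 1,1)

Signatures (|P|; sorted positive RHS coefficients), sorted:
    (2; 1)
    (2; 1)
    (2; 1,1)
    (2; 1,1,1)
    (2; 1,1,2)
    (2; 1,2,2)
    (3; —)
    (3; 1)
    (3; 1,1)
    (4; —)
    (4; 1)
    (4; 1)
    (4; 1,1)


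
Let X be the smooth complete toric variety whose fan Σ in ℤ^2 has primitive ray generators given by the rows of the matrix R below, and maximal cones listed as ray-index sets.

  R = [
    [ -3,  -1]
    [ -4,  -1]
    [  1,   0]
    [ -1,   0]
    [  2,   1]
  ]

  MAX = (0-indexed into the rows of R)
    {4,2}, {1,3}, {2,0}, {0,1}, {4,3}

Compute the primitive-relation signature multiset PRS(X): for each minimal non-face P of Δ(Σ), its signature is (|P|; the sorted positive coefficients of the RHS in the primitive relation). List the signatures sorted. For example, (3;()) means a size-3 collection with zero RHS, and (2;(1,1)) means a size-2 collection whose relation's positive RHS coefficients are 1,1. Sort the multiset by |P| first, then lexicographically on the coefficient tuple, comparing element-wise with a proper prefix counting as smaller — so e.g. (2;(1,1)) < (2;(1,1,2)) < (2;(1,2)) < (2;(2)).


5 collections generate NE(X_Σ); each relation:

  P = {2,3}:  v_{2} + v_{3} = 0  ⇒ sig = (2;())
  P = {0,3}:  v_{0} + v_{3} = v_{1}  ⇒ sig = (2;(1))
  P = {0,4}:  v_{0} + v_{4} = v_{3}  ⇒ sig = (2;(1))
  P = {1,2}:  v_{1} + v_{2} = v_{0}  ⇒ sig = (2;(1))
  P = {1,4}:  v_{1} + v_{4} = 2·v_{3}  ⇒ sig = (2;(2))

Signatures (|P|; sorted positive RHS coefficients), sorted:
    |P|=2: 5 collections, coeffs (), (1), (1), (1), (2)


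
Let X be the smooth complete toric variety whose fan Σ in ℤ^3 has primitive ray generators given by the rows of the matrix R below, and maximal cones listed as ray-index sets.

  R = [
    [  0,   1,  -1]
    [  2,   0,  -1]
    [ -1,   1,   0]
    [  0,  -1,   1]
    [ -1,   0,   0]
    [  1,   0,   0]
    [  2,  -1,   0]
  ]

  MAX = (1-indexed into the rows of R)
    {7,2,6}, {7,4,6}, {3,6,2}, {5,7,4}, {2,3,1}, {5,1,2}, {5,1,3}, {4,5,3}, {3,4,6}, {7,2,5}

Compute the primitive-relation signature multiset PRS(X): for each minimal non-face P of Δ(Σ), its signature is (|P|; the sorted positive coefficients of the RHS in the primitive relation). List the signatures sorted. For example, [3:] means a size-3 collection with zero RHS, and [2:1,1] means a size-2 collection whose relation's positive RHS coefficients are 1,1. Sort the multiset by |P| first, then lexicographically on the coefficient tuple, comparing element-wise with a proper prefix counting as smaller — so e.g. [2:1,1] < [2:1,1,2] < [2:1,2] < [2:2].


|primitive collections| = 7. Relations:

  P={1,4}:  v_{1} + v_{4} = 0 — sig = [2:]
  P={5,6}:  v_{5} + v_{6} = 0 — sig = [2:]
  P={1,7}:  v_{1} + v_{7} = v_{2} — sig = [2:1]
  P={2,4}:  v_{2} + v_{4} = v_{7} — sig = [2:1]
  P={3,7}:  v_{3} + v_{7} = v_{6} — sig = [2:1]
  P={1,6}:  v_{1} + v_{6} = v_{2} + v_{3} — sig = [2:1,1]
  P={2,3,5}:  v_{2} + v_{3} + v_{5} = v_{1} — sig = [3:1]

so the primitive-relation signature multiset is
    [2:]
    [2:]
    [2:1]
    [2:1]
    [2:1]
    [2:1,1]
    [3:1]


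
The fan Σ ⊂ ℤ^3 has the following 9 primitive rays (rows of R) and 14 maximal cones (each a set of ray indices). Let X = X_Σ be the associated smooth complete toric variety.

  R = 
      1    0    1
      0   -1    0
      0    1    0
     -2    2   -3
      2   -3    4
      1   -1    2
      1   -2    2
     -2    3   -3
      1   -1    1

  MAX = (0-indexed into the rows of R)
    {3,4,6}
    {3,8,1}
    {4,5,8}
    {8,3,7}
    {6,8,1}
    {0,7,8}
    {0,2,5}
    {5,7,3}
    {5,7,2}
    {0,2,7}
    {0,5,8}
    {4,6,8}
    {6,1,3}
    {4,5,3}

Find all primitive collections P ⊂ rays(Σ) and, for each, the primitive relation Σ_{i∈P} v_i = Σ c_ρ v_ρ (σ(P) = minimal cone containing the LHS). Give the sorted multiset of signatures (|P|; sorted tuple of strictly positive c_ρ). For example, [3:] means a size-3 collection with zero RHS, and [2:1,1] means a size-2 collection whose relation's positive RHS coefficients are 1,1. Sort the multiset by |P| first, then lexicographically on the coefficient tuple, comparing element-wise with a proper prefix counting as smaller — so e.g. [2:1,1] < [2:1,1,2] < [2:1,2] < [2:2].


Primitive collections (20):

  • {1,2}:  v_{1} + v_{2} = 0 ; sig = [2:]
  • {0,1}:  v_{0} + v_{1} = v_{8} ; sig = [2:1]
  • {1,5}:  v_{1} + v_{5} = v_{6} ; sig = [2:1]
  • {1,7}:  v_{1} + v_{7} = v_{3} ; sig = [2:1]
  • {2,3}:  v_{2} + v_{3} = v_{7} ; sig = [2:1]
  • {2,6}:  v_{2} + v_{6} = v_{5} ; sig = [2:1]
  • {2,8}:  v_{2} + v_{8} = v_{0} ; sig = [2:1]
  • {5,6}:  v_{5} + v_{6} = v_{4} ; sig = [2:1]
  • {0,3}:  v_{0} + v_{3} = v_{7} + v_{8} ; sig = [2:1,1]
  • {0,6}:  v_{0} + v_{6} = v_{5} + v_{8} ; sig = [2:1,1]
  • {6,7}:  v_{6} + v_{7} = v_{3} + v_{5} ; sig = [2:1,1]
  • {0,4}:  v_{0} + v_{4} = 2·v_{5} + v_{8} ; sig = [2:1,2]
  • {4,7}:  v_{4} + v_{7} = v_{3} + 2·v_{5} ; sig = [2:1,2]
  • {1,4}:  v_{1} + v_{4} = 2·v_{6} ; sig = [2:2]
  • {2,4}:  v_{2} + v_{4} = 2·v_{5} ; sig = [2:2]
  • {3,5,8}:  v_{3} + v_{5} + v_{8} = 0 ; sig = [3:]
  • {3,4,8}:  v_{3} + v_{4} + v_{8} = v_{6} ; sig = [3:1]
  • {3,6,8}:  v_{3} + v_{6} + v_{8} = v_{1} ; sig = [3:1]
  • {5,7,8}:  v_{5} + v_{7} + v_{8} = v_{2} ; sig = [3:1]
  • {0,5,7}:  v_{0} + v_{5} + v_{7} = 2·v_{2} ; sig = [3:2]

so the primitive-relation signature multiset is
    |P|=2: 15 collections, coeffs (), (1), (1), (1), (1), (1), (1), (1), (1,1), (1,1), (1,1), (1,2), (1,2), (2), (2)
    |P|=3: 5 collections, coeffs (), (1), (1), (1), (2)


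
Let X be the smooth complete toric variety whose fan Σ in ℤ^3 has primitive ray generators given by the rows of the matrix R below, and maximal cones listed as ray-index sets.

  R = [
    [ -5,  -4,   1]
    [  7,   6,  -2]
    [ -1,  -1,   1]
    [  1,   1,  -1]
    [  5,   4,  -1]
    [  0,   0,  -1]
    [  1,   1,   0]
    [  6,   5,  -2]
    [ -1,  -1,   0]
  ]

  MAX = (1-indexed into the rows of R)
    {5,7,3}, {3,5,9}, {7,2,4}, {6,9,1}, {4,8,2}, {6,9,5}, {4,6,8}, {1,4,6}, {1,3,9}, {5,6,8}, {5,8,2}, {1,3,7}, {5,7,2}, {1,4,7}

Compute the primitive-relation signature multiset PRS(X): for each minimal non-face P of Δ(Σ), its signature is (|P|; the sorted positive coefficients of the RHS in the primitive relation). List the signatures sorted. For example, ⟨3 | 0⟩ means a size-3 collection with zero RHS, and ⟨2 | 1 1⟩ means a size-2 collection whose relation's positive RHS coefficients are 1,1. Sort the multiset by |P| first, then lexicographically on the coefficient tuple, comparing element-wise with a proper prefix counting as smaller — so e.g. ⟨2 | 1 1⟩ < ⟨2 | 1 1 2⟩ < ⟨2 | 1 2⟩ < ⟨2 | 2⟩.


Δ(Σ) — 9 vertices, 15 min non-faces:

  P={1,5}:  v_{1} + v_{5} = 0 ; sig = ⟨2 | 0⟩
  P={3,4}:  v_{3} + v_{4} = 0 ; sig = ⟨2 | 0⟩
  P={7,9}:  v_{7} + v_{9} = 0 ; sig = ⟨2 | 0⟩
  P={1,8}:  v_{1} + v_{8} = v_{4} ; sig = ⟨2 | 1⟩
  P={2,9}:  v_{2} + v_{9} = v_{8} ; sig = ⟨2 | 1⟩
  P={3,6}:  v_{3} + v_{6} = v_{9} ; sig = ⟨2 | 1⟩
  P={3,8}:  v_{3} + v_{8} = v_{5} ; sig = ⟨2 | 1⟩
  P={4,5}:  v_{4} + v_{5} = v_{8} ; sig = ⟨2 | 1⟩
  P={4,9}:  v_{4} + v_{9} = v_{6} ; sig = ⟨2 | 1⟩
  P={6,7}:  v_{6} + v_{7} = v_{4} ; sig = ⟨2 | 1⟩
  P={7,8}:  v_{7} + v_{8} = v_{2} ; sig = ⟨2 | 1⟩
  P={1,2}:  v_{1} + v_{2} = v_{4} + v_{7} ; sig = ⟨2 | 1 1⟩
  P={2,3}:  v_{2} + v_{3} = v_{5} + v_{7} ; sig = ⟨2 | 1 1⟩
  P={2,6}:  v_{2} + v_{6} = v_{4} + v_{8} ; sig = ⟨2 | 1 1⟩
  P={8,9}:  v_{8} + v_{9} = v_{5} + v_{6} ; sig = ⟨2 | 1 1⟩

Sorted signature multiset PRS(X):
    |P|=2: 15 collections, coeffs (), (), (), (1), (1), (1), (1), (1), (1), (1), (1), (1,1), (1,1), (1,1), (1,1)


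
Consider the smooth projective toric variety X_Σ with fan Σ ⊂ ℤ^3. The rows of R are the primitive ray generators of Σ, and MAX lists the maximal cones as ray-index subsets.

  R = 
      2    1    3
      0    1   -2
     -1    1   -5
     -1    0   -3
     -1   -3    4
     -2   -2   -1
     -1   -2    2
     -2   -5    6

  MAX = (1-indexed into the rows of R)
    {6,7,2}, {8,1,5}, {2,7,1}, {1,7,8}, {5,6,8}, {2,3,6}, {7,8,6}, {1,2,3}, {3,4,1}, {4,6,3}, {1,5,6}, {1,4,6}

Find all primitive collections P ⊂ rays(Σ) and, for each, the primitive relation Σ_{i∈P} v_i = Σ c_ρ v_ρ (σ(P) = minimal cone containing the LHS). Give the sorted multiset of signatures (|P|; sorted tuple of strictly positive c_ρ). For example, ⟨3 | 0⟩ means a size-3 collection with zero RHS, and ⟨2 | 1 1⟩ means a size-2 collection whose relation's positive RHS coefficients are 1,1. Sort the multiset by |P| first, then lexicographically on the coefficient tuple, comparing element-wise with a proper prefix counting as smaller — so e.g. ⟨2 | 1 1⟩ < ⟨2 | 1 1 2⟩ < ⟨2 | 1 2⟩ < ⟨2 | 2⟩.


Δ(Σ) — 8 vertices, 14 min non-faces:

  {2,4}:  v_{2} + v_{4} = v_{3}  ⟹  sig = ⟨2 | 1⟩
  {2,5}:  v_{2} + v_{5} = v_{7}  ⟹  sig = ⟨2 | 1⟩
  {3,5}:  v_{3} + v_{5} = v_{6}  ⟹  sig = ⟨2 | 1⟩
  {4,7}:  v_{4} + v_{7} = v_{6}  ⟹  sig = ⟨2 | 1⟩
  {5,7}:  v_{5} + v_{7} = v_{8}  ⟹  sig = ⟨2 | 1⟩
  {3,7}:  v_{3} + v_{7} = v_{2} + v_{6}  ⟹  sig = ⟨2 | 1 1⟩
  {3,8}:  v_{3} + v_{8} = v_{6} + v_{7}  ⟹  sig = ⟨2 | 1 1⟩
  {4,8}:  v_{4} + v_{8} = v_{5} + v_{6}  ⟹  sig = ⟨2 | 1 1⟩
  {4,5}:  v_{4} + v_{5} = v_{1} + 2·v_{6}  ⟹  sig = ⟨2 | 1 2⟩
  {2,8}:  v_{2} + v_{8} = 2·v_{7}  ⟹  sig = ⟨2 | 2⟩
  {1,2,6}:  v_{1} + v_{2} + v_{6} = 0  ⟹  sig = ⟨3 | 0⟩
  {1,3,6}:  v_{1} + v_{3} + v_{6} = v_{4}  ⟹  sig = ⟨3 | 1⟩
  {1,6,7}:  v_{1} + v_{6} + v_{7} = v_{5}  ⟹  sig = ⟨3 | 1⟩
  {1,6,8}:  v_{1} + v_{6} + v_{8} = 2·v_{5}  ⟹  sig = ⟨3 | 2⟩

Hence PRS(X_Σ) =
[⟨2 | 1⟩, ⟨2 | 1⟩, ⟨2 | 1⟩, ⟨2 | 1⟩, ⟨2 | 1⟩, ⟨2 | 1 1⟩, ⟨2 | 1 1⟩, ⟨2 | 1 1⟩, ⟨2 | 1 2⟩, ⟨2 | 2⟩, ⟨3 | 0⟩, ⟨3 | 1⟩, ⟨3 | 1⟩, ⟨3 | 2⟩]


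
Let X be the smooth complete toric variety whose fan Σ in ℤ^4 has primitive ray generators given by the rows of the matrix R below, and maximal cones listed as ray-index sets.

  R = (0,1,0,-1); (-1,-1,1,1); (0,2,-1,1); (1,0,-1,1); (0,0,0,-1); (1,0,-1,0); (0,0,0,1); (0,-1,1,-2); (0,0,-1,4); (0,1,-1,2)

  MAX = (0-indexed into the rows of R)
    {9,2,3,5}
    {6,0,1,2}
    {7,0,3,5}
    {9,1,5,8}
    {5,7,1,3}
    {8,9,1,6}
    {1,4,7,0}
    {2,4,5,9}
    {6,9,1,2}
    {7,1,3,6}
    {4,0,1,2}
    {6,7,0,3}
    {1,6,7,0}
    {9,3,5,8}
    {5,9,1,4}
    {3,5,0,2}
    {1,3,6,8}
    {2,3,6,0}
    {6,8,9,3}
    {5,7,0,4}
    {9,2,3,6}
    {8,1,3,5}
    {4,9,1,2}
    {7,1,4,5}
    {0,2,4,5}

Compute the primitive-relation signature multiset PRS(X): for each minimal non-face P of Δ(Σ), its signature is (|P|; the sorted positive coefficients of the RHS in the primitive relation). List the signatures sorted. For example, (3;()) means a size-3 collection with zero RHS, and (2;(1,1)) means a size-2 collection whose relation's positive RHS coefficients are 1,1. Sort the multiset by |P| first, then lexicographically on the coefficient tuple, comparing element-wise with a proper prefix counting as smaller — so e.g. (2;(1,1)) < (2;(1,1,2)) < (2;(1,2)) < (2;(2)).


15 collections generate NE(X_Σ); each relation:

  P={4,6}:  v_{4} + v_{6} = 0  so sig = (2;())
  P={7,9}:  v_{7} + v_{9} = 0  so sig = (2;())
  P={0,9}:  v_{0} + v_{9} = v_{2}  so sig = (2;(1))
  P={2,7}:  v_{2} + v_{7} = v_{0}  so sig = (2;(1))
  P={3,4}:  v_{3} + v_{4} = v_{5}  so sig = (2;(1))
  P={5,6}:  v_{5} + v_{6} = v_{3}  so sig = (2;(1))
  P={0,8}:  v_{0} + v_{8} = v_{6} + v_{9}  so sig = (2;(1,1))
  P={7,8}:  v_{7} + v_{8} = v_{1} + v_{3}  so sig = (2;(1,1))
  P={4,8}:  v_{4} + v_{8} = v_{1} + v_{5} + v_{9}  so sig = (2;(1,1,1))
  P={2,8}:  v_{2} + v_{8} = v_{6} + 2·v_{9}  so sig = (2;(1,2))
  P={0,1,5}:  v_{0} + v_{1} + v_{5} = 0  so sig = (3;())
  P={0,1,3}:  v_{0} + v_{1} + v_{3} = v_{6}  so sig = (3;(1))
  P={1,2,5}:  v_{1} + v_{2} + v_{5} = v_{9}  so sig = (3;(1))
  P={1,3,9}:  v_{1} + v_{3} + v_{9} = v_{8}  so sig = (3;(1))
  P={1,2,3}:  v_{1} + v_{2} + v_{3} = v_{6} + v_{9}  so sig = (3;(1,1))

Hence PRS(X_Σ) =
[(2;()), (2;()), (2;(1)), (2;(1)), (2;(1)), (2;(1)), (2;(1,1)), (2;(1,1)), (2;(1,1,1)), (2;(1,2)), (3;()), (3;(1)), (3;(1)), (3;(1)), (3;(1,1))]


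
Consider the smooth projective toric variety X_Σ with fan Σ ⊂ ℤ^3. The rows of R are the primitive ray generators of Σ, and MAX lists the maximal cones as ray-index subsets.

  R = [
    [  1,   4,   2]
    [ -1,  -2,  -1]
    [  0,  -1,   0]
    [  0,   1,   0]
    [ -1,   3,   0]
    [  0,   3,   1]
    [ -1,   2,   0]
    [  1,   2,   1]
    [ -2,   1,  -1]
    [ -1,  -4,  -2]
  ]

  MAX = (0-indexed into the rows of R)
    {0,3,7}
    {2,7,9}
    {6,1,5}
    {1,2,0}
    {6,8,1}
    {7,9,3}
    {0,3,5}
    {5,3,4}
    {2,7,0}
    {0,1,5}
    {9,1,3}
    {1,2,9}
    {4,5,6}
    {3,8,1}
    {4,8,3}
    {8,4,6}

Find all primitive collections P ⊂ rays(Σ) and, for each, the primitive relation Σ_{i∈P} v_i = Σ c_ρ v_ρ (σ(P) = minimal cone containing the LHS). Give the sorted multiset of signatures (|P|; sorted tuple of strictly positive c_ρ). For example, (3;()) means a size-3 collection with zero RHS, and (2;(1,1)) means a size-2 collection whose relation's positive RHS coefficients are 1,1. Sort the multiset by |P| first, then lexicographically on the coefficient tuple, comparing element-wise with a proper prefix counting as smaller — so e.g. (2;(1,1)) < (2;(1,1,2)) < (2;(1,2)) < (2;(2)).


|primitive collections| = 23. Relations:

  P = {0,9}:  v_{0} + v_{9} = 0  so sig = (2;())
  P = {1,7}:  v_{1} + v_{7} = 0  so sig = (2;())
  P = {2,3}:  v_{2} + v_{3} = 0  so sig = (2;())
  P = {1,4}:  v_{1} + v_{4} = v_{8}  so sig = (2;(1))
  P = {2,4}:  v_{2} + v_{4} = v_{6}  so sig = (2;(1))
  P = {3,6}:  v_{3} + v_{6} = v_{4}  so sig = (2;(1))
  P = {7,8}:  v_{7} + v_{8} = v_{4}  so sig = (2;(1))
  P = {0,8}:  v_{0} + v_{8} = v_{5} + v_{6}  so sig = (2;(1,1))
  P = {2,5}:  v_{2} + v_{5} = v_{0} + v_{1}  so sig = (2;(1,1))
  P = {2,6}:  v_{2} + v_{6} = v_{1} + v_{5}  so sig = (2;(1,1))
  P = {2,8}:  v_{2} + v_{8} = v_{1} + v_{6}  so sig = (2;(1,1))
  P = {5,7}:  v_{5} + v_{7} = v_{0} + v_{3}  so sig = (2;(1,1))
  P = {5,9}:  v_{5} + v_{9} = v_{1} + v_{3}  so sig = (2;(1,1))
  P = {6,7}:  v_{6} + v_{7} = v_{3} + v_{5}  so sig = (2;(1,1))
  P = {0,4}:  v_{0} + v_{4} = v_{3} + 2·v_{5}  so sig = (2;(1,2))
  P = {4,7}:  v_{4} + v_{7} = 2·v_{3} + v_{5}  so sig = (2;(1,2))
  P = {0,6}:  v_{0} + v_{6} = 2·v_{5}  so sig = (2;(2))
  P = {5,8}:  v_{5} + v_{8} = 2·v_{6}  so sig = (2;(2))
  P = {6,9}:  v_{6} + v_{9} = 2·v_{1} + 2·v_{3}  so sig = (2;(2,2))
  P = {4,9}:  v_{4} + v_{9} = 2·v_{1} + 3·v_{3}  so sig = (2;(2,3))
  P = {8,9}:  v_{8} + v_{9} = 3·v_{1} + 3·v_{3}  so sig = (2;(3,3))
  P = {0,1,3}:  v_{0} + v_{1} + v_{3} = v_{5}  so sig = (3;(1))
  P = {1,3,5}:  v_{1} + v_{3} + v_{5} = v_{6}  so sig = (3;(1))

Sorted signature multiset PRS(X):
    (2;())
    (2;())
    (2;())
    (2;(1))
    (2;(1))
    (2;(1))
    (2;(1))
    (2;(1,1))
    (2;(1,1))
    (2;(1,1))
    (2;(1,1))
    (2;(1,1))
    (2;(1,1))
    (2;(1,1))
    (2;(1,2))
    (2;(1,2))
    (2;(2))
    (2;(2))
    (2;(2,2))
    (2;(2,3))
    (2;(3,3))
    (3;(1))
    (3;(1))


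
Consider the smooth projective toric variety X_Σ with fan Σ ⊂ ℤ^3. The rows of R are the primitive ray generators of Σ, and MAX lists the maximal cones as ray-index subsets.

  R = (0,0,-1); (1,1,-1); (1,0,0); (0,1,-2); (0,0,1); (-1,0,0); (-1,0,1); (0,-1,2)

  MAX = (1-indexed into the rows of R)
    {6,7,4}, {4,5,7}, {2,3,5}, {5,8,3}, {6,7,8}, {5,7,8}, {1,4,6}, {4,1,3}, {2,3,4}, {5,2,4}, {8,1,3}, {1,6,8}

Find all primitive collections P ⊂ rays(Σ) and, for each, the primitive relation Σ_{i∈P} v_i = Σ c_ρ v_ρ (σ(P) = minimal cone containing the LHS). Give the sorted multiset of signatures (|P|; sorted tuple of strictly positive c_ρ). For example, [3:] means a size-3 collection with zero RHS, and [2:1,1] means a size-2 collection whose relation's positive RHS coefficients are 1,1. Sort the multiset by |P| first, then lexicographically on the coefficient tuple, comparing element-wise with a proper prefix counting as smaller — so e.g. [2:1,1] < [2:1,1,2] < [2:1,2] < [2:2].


The 11 primitive collections of Σ (r=8, n=3):

  P={1,5}:  v_{1} + v_{5} = 0  ⇒ sig = [2:]
  P={3,6}:  v_{3} + v_{6} = 0  ⇒ sig = [2:]
  P={4,8}:  v_{4} + v_{8} = 0  ⇒ sig = [2:]
  P={1,7}:  v_{1} + v_{7} = v_{6}  ⇒ sig = [2:1]
  P={3,7}:  v_{3} + v_{7} = v_{5}  ⇒ sig = [2:1]
  P={5,6}:  v_{5} + v_{6} = v_{7}  ⇒ sig = [2:1]
  P={1,2}:  v_{1} + v_{2} = v_{3} + v_{4}  ⇒ sig = [2:1,1]
  P={2,6}:  v_{2} + v_{6} = v_{4} + v_{5}  ⇒ sig = [2:1,1]
  P={2,8}:  v_{2} + v_{8} = v_{3} + v_{5}  ⇒ sig = [2:1,1]
  P={2,7}:  v_{2} + v_{7} = v_{4} + 2·v_{5}  ⇒ sig = [2:1,2]
  P={3,4,5}:  v_{3} + v_{4} + v_{5} = v_{2}  ⇒ sig = [3:1]

Sorted signature multiset PRS(X):
[[2:], [2:], [2:], [2:1], [2:1], [2:1], [2:1,1], [2:1,1], [2:1,1], [2:1,2], [3:1]]


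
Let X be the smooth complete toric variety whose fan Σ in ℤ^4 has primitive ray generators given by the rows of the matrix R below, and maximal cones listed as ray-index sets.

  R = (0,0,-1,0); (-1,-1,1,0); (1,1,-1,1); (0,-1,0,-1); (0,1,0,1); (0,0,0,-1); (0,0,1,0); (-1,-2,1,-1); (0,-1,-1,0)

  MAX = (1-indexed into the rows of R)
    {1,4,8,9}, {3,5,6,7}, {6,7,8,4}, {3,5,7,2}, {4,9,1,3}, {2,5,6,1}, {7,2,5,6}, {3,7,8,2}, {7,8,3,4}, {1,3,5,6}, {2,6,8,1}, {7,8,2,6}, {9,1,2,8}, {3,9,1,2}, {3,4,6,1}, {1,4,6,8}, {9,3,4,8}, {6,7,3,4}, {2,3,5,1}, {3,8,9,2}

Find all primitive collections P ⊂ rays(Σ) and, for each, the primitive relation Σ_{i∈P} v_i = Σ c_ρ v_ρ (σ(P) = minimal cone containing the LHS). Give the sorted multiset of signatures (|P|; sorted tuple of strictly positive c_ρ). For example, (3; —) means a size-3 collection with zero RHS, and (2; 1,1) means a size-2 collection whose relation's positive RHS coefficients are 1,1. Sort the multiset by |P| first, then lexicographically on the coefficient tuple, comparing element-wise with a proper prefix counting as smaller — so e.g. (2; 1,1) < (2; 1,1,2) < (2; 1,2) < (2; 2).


Δ(Σ) — 9 vertices, 10 min non-faces:

  • {1,7}:  v_{1} + v_{7} = 0  →  sig = (2; —)
  • {4,5}:  v_{4} + v_{5} = 0  →  sig = (2; —)
  • {2,4}:  v_{2} + v_{4} = v_{8}  →  sig = (2; 1)
  • {5,8}:  v_{5} + v_{8} = v_{2}  →  sig = (2; 1)
  • {6,9}:  v_{6} + v_{9} = v_{1} + v_{4}  →  sig = (2; 1,1)
  • {7,9}:  v_{7} + v_{9} = v_{3} + v_{8}  →  sig = (2; 1,1)
  • {5,9}:  v_{5} + v_{9} = v_{1} + v_{2} + v_{3}  →  sig = (2; 1,1,1)
  • {2,3,6}:  v_{2} + v_{3} + v_{6} = 0  →  sig = (3; —)
  • {1,3,8}:  v_{1} + v_{3} + v_{8} = v_{9}  →  sig = (3; 1)
  • {3,6,8}:  v_{3} + v_{6} + v_{8} = v_{4}  →  sig = (3; 1)

so the primitive-relation signature multiset is
    (2; —)
    (2; —)
    (2; 1)
    (2; 1)
    (2; 1,1)
    (2; 1,1)
    (2; 1,1,1)
    (3; —)
    (3; 1)
    (3; 1)
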